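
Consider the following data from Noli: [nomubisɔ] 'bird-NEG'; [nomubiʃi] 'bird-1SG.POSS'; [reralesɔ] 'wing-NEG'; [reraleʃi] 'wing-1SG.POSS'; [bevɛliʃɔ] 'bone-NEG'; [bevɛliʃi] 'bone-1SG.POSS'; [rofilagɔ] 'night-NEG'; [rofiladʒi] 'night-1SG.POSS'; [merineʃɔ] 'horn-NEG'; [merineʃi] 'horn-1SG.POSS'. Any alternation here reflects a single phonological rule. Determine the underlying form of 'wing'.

/rerales/

'wing' shows [s] ~ [ʃ] at the end of the stem ([reralesɔ] vs [reraleʃi]).
But 'bone' keeps [ʃ] in both environments ([bevɛliʃɔ], [bevɛliʃi]), so there is no rule changing /ʃ/ to [s] before the NEG suffix.
So /s/ is underlying, and a rule of palatalization before a front vowel — /g/ and /s/ become palato-alveolar [dʒ] and [ʃ] before a front vowel — gives [ʃ].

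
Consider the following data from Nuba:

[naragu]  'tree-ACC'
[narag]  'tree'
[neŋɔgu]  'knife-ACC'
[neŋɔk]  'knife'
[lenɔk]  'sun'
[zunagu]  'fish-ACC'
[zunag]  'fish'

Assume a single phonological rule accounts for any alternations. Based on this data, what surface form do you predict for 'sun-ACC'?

'knife' shows [g] ~ [k] at the end of the stem ([neŋɔgu] vs [neŋɔk]).
But 'tree' keeps [g] in both environments ([naragu], [narag]), so there is no rule changing /g/ to [k] in isolation.
So /k/ is underlying, and a rule of intervocalic voicing — voiceless stops become voiced between vowels — gives [g].
From [lenɔk] the stem 'sun' is /lenɔk/; between vowels this yields [lenɔgu].

[lenɔgu]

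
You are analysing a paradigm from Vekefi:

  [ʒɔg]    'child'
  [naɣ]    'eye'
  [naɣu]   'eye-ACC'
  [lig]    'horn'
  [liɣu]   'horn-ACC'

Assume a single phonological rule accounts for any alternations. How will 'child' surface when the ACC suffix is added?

[ʒɔɣu]

In [lig] and [liɣu] the final segment of 'horn' alternates: [g] ~ [ɣ].
Compare 'eye', with invariant [ɣ] in [naɣ] and [naɣu]: an analysis with underlying /ɣ/ and a rule producing [g] in isolation would wrongly predict alternation here too.
So /g/ is underlying, and a rule of intervocalic spirantization — voiced stops become fricatives between vowels — gives [ɣ].
From [ʒɔg] the stem 'child' is /ʒɔg/; between vowels this yields [ʒɔɣu].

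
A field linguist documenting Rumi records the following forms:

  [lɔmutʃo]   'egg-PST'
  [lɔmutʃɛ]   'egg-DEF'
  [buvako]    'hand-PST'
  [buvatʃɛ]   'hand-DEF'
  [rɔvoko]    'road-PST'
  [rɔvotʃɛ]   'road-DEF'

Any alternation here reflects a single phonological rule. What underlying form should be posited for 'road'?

In [rɔvoko] and [rɔvotʃɛ] the final segment of 'road' alternates: [k] ~ [tʃ].
But 'egg' keeps [tʃ] in both environments ([lɔmutʃo], [lɔmutʃɛ]), so there is no rule changing /tʃ/ to [k] before the PST suffix.
Therefore /k/ is basic and [tʃ] is derived by palatalization before a front vowel (/k/ becomes palato-alveolar [tʃ] before a front vowel).

/rɔvok/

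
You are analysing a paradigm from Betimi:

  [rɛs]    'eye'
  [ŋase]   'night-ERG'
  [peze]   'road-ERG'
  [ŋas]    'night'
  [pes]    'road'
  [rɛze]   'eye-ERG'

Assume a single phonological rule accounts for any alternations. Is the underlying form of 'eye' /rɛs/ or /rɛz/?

The stem for 'eye' ends in [z] in [rɛze] but [s] in [rɛs].
But 'night' keeps [s] in both environments ([ŋase], [ŋas]), so there is no rule changing /s/ to [z] before the ERG suffix.
The underlying segment must be /z/; voiced obstruents become voiceless word-finally, yielding [s] there.

/rɛz/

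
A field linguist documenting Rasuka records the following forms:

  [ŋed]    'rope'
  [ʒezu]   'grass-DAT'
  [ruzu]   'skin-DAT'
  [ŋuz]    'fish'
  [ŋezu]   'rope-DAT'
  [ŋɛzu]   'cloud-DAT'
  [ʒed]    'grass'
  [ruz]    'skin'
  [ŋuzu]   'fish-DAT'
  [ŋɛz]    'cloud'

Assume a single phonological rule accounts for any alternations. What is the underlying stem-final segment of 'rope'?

In [ŋezu] and [ŋed] the final segment of 'rope' alternates: [z] ~ [d].
But 'skin' keeps [z] in both environments ([ruzu], [ruz]), so there is no rule changing /z/ to [d] in isolation.
The underlying segment must be /d/; voiced stops become fricatives between vowels, yielding [z] there.

/d/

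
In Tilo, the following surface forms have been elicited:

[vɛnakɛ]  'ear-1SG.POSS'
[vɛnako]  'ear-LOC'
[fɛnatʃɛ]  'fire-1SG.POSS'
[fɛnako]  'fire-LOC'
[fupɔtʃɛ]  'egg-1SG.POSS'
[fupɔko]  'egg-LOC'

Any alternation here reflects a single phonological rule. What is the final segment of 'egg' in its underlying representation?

/tʃ/

'egg' shows [tʃ] ~ [k] at the end of the stem ([fupɔtʃɛ] vs [fupɔko]).
But 'ear' keeps [k] in both environments ([vɛnakɛ], [vɛnako]), so there is no rule changing /k/ to [tʃ] before the 1SG.POSS suffix.
The alternation reflects depalatalization: palato-alveolar /tʃ/ becomes [k] when no front vowel follows. /tʃ/ is underlying.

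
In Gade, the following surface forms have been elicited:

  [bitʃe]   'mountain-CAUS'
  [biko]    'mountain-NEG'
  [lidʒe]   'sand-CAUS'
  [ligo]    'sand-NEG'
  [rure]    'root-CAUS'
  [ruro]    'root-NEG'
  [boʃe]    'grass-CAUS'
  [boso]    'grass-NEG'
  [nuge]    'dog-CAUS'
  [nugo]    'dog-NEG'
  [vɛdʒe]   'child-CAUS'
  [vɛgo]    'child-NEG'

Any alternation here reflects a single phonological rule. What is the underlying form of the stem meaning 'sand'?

The stem for 'sand' ends in [dʒ] in [lidʒe] but [g] in [ligo].
If /g/ were underlying and a rule turned it into [dʒ] before the CAUS suffix, 'dog' would also alternate; but it has [g] in both [nuge] and [nugo].
The alternation reflects depalatalization: palato-alveolar /tʃ/, /dʒ/ and /ʃ/ become [k], [g] and [s] when no front vowel follows. /dʒ/ is underlying.

/lidʒ/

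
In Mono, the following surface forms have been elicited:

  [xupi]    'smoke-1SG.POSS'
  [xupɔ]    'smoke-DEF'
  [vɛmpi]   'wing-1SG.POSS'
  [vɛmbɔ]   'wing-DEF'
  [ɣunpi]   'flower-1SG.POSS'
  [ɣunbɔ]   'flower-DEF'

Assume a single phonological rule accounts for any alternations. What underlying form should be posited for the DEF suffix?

The DEF morpheme has two allomorphs, [-bɔ] and [-pɔ].
By contrast the 1SG.POSS suffix keeps its initial [p] throughout — that segment must be underlying.
So the underlying form is /-bɔ/, and voiced stops become voiceless after a vowel.

/-bɔ/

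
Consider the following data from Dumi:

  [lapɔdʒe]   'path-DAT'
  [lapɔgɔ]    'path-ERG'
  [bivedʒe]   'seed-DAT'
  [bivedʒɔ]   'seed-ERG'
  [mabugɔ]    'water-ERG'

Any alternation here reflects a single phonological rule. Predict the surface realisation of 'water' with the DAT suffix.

'path' shows [dʒ] ~ [g] at the end of the stem ([lapɔdʒe] vs [lapɔgɔ]).
If /dʒ/ were underlying and a rule turned it into [g] before the ERG suffix, 'seed' would also alternate; but it has [dʒ] in both [bivedʒe] and [bivedʒɔ].
The alternation reflects palatalization before a front vowel: /g/ becomes palato-alveolar [dʒ] before a front vowel. /g/ is underlying.
From [mabugɔ] the stem 'water' is /mabug/; before a front vowel this yields [mabudʒe].

[mabudʒe]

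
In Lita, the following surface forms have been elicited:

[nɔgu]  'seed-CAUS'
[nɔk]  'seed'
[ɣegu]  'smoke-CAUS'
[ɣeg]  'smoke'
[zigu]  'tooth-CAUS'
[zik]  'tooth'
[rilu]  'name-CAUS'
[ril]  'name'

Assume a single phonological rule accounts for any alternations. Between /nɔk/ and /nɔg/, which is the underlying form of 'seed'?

The root 'seed' surfaces as [nɔgu] and [nɔk], with a stem-final [g] ~ [k] alternation.
But 'smoke' keeps [g] in both environments ([ɣegu], [ɣeg]), so there is no rule changing /g/ to [k] in isolation.
The underlying segment must be /k/; voiceless stops become voiced between vowels, yielding [g] there.

/nɔk/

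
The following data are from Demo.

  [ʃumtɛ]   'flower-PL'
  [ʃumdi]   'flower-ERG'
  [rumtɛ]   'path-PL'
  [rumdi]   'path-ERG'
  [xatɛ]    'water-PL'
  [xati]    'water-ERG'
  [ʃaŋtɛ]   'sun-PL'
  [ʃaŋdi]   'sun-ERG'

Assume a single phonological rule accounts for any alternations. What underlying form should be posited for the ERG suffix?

The ERG morpheme has two allomorphs, [-di] and [-ti].
The PL suffix, which begins with [t], is invariant after every stem; so [t] is not altered by any rule here.
So the underlying form is /-di/, and voiced stops become voiceless after a vowel.

/-di/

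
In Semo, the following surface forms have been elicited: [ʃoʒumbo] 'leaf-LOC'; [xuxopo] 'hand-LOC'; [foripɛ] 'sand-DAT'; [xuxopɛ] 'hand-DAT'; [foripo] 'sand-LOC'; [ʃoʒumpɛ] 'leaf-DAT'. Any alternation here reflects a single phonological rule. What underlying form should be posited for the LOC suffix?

/-bo/

The LOC morpheme has two allomorphs, [-bo] and [-po].
The DAT suffix, which begins with [p], is invariant after every stem; so [p] is not altered by any rule here.
The LOC suffix is therefore /-bo/ underlyingly, with post-vocalic devoicing: voiced stops become voiceless after a vowel.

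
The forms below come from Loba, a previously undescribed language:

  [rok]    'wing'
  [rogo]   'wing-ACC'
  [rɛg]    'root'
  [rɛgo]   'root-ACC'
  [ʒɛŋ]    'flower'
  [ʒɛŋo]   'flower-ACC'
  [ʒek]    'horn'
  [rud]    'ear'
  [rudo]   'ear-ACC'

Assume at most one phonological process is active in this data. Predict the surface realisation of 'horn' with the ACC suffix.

In [rok] and [rogo] the final segment of 'wing' alternates: [k] ~ [g].
But 'root' keeps [g] in both environments ([rɛg], [rɛgo]), so there is no rule changing /g/ to [k] in isolation.
Therefore /k/ is basic and [g] is derived by intervocalic voicing (voiceless stops become voiced between vowels).
The one attested form of 'horn', [ʒek], shows underlying /ʒek/. Applying the same rule between vowels gives [ʒego].

[ʒego]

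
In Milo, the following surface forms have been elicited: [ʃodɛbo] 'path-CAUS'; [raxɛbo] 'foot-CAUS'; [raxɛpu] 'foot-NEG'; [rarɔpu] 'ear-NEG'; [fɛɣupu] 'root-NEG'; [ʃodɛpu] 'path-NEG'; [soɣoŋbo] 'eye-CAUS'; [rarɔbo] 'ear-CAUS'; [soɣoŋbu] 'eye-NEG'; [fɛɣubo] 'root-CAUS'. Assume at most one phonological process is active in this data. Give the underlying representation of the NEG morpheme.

The NEG morpheme has two allomorphs, [-bu] and [-pu].
The CAUS suffix, which begins with [b], is invariant after every stem; so [b] is not altered by any rule here.
So the underlying form is /-pu/, and voiceless stops become voiced after a nasal.

/-pu/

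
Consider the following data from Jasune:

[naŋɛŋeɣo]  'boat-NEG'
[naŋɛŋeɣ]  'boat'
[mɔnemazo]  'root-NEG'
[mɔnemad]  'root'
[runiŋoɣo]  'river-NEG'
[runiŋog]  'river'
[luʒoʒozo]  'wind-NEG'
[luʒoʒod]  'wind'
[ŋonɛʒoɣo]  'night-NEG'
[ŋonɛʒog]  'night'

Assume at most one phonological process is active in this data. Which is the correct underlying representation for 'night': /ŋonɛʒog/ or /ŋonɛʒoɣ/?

In [ŋonɛʒoɣo] and [ŋonɛʒog] the final segment of 'night' alternates: [ɣ] ~ [g].
Compare 'boat', with invariant [ɣ] in [naŋɛŋeɣo] and [naŋɛŋeɣ]: an analysis with underlying /ɣ/ and a rule producing [g] in isolation would wrongly predict alternation here too.
So /g/ is underlying, and a rule of intervocalic spirantization — voiced stops become fricatives between vowels — gives [ɣ].

/ŋonɛʒog/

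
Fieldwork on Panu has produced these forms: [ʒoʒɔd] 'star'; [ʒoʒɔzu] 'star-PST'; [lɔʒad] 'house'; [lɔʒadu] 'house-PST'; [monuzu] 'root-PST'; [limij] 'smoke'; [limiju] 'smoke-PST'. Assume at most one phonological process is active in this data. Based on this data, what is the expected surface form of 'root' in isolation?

[monud]

In [ʒoʒɔd] and [ʒoʒɔzu] the final segment of 'star' alternates: [d] ~ [z].
Compare 'house', with invariant [d] in [lɔʒad] and [lɔʒadu]: an analysis with underlying /d/ and a rule producing [z] before the PST suffix would wrongly predict alternation here too.
So /z/ is underlying, and a rule of word-final hardening — voiced fricatives become stops word-finally — gives [d].
From [monuzu] the stem 'root' is /monuz/; word-finally this yields [monud].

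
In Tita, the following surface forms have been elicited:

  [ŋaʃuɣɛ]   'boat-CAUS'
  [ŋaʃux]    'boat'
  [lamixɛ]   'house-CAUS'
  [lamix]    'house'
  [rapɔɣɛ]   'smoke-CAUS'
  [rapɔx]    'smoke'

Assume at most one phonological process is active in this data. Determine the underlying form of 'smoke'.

'smoke' shows [ɣ] ~ [x] at the end of the stem ([rapɔɣɛ] vs [rapɔx]).
The stem 'house' ([lamixɛ], [lamix]) shows [x] unchanged in both environments, so [x] cannot be basic with [ɣ] derived before the CAUS suffix.
Therefore /ɣ/ is basic and [x] is derived by word-final obstruent devoicing (voiced obstruents become voiceless word-finally).

/rapɔɣ/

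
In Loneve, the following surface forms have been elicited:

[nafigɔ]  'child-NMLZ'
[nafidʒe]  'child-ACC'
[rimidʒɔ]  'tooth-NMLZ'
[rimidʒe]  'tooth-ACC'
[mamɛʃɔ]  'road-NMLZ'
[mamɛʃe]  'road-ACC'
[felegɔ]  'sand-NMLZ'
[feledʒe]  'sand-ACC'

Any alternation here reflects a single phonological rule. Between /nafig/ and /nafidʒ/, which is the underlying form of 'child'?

/nafig/

'child' shows [g] ~ [dʒ] at the end of the stem ([nafigɔ] vs [nafidʒe]).
But 'tooth' keeps [dʒ] in both environments ([rimidʒɔ], [rimidʒe]), so there is no rule changing /dʒ/ to [g] before the NMLZ suffix.
The underlying segment must be /g/; /g/ becomes palato-alveolar [dʒ] before a front vowel, yielding [dʒ] there.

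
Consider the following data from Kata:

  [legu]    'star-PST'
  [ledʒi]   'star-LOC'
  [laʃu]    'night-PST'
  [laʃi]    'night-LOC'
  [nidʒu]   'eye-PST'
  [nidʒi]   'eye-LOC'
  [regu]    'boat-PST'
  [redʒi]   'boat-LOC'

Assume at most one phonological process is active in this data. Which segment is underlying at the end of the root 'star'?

The root 'star' surfaces as [legu] and [ledʒi], with a stem-final [g] ~ [dʒ] alternation.
If /dʒ/ were underlying and a rule turned it into [g] before the PST suffix, 'eye' would also alternate; but it has [dʒ] in both [nidʒu] and [nidʒi].
Therefore /g/ is basic and [dʒ] is derived by palatalization before a front vowel (/g/ becomes palato-alveolar [dʒ] before a front vowel).

/g/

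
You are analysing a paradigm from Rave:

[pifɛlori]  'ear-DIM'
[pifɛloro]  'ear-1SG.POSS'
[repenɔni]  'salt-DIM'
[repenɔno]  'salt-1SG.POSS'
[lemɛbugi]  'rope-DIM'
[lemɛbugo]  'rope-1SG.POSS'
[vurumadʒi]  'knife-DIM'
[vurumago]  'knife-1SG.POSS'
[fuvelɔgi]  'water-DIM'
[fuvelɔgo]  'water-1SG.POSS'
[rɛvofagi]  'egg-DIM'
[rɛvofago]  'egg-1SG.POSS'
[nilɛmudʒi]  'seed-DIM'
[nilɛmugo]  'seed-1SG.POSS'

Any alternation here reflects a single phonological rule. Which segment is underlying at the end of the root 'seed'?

/dʒ/

The root 'seed' surfaces as [nilɛmudʒi] and [nilɛmugo], with a stem-final [dʒ] ~ [g] alternation.
Compare 'egg', with invariant [g] in [rɛvofagi] and [rɛvofago]: an analysis with underlying /g/ and a rule producing [dʒ] before the DIM suffix would wrongly predict alternation here too.
The alternation reflects depalatalization: palato-alveolar /dʒ/ becomes [g] when no front vowel follows. /dʒ/ is underlying.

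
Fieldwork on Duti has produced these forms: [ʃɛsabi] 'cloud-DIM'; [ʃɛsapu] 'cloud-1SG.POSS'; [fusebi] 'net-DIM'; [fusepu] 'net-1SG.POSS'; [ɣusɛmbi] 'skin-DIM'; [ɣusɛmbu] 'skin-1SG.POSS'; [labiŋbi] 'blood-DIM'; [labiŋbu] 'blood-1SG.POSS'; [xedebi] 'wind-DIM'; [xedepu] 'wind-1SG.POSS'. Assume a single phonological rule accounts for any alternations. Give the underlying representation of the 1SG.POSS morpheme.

/-pu/

The 1SG.POSS morpheme has two allomorphs, [-bu] and [-pu].
The DIM suffix, which begins with [b], is invariant after every stem; so [b] is not altered by any rule here.
The 1SG.POSS suffix is therefore /-pu/ underlyingly, with post-nasal voicing: voiceless stops become voiced after a nasal.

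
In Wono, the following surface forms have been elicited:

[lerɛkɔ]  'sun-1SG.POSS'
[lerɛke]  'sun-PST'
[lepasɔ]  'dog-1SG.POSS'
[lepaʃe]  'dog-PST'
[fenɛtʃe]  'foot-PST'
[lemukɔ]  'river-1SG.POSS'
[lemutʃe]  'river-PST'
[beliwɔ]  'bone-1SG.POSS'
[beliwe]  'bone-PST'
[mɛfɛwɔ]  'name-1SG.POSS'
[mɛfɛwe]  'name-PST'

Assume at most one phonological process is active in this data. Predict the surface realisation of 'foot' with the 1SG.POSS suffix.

[fenɛkɔ]

The root 'river' surfaces as [lemukɔ] and [lemutʃe], with a stem-final [k] ~ [tʃ] alternation.
If /k/ were underlying and a rule turned it into [tʃ] before the PST suffix, 'sun' would also alternate; but it has [k] in both [lerɛkɔ] and [lerɛke].
The alternation reflects depalatalization: palato-alveolar /tʃ/ and /ʃ/ become [k] and [s] when no front vowel follows. /tʃ/ is underlying.
The one attested form of 'foot', [fenɛtʃe], shows underlying /fenɛtʃ/. Applying the same rule when no front vowel follows gives [fenɛkɔ].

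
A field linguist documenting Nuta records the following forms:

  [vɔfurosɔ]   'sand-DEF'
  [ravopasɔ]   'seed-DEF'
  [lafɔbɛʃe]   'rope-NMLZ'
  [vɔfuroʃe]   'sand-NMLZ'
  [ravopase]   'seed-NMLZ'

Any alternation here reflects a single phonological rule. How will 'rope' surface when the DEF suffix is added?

The stem for 'sand' ends in [ʃ] in [vɔfuroʃe] but [s] in [vɔfurosɔ].
The stem 'seed' ([ravopase], [ravopasɔ]) shows [s] unchanged in both environments, so [s] cannot be basic with [ʃ] derived before the NMLZ suffix.
So /ʃ/ is underlying, and a rule of depalatalization — palato-alveolar /ʃ/ becomes [s] when no front vowel follows — gives [s].
From [lafɔbɛʃe] the stem 'rope' is /lafɔbɛʃ/; when no front vowel follows this yields [lafɔbɛsɔ].

[lafɔbɛsɔ]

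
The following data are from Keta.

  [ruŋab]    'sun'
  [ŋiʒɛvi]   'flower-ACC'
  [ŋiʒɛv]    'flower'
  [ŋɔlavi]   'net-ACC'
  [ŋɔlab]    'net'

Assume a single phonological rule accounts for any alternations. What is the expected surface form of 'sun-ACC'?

[ruŋavi]

'net' shows [v] ~ [b] at the end of the stem ([ŋɔlavi] vs [ŋɔlab]).
The stem 'flower' ([ŋiʒɛvi], [ŋiʒɛv]) shows [v] unchanged in both environments, so [v] cannot be basic with [b] derived in isolation.
So /b/ is underlying, and a rule of intervocalic spirantization — voiced stops become fricatives between vowels — gives [v].
The one attested form of 'sun', [ruŋab], shows underlying /ruŋab/. Applying the same rule between vowels gives [ruŋavi].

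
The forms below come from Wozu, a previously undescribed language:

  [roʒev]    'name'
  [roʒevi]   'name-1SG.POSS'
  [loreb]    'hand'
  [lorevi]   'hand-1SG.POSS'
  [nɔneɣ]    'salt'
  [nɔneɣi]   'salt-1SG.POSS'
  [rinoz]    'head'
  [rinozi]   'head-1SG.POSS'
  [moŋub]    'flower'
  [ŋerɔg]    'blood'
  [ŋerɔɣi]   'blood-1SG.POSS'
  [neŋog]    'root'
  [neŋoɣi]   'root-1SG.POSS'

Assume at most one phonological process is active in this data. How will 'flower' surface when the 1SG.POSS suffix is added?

The root 'hand' surfaces as [loreb] and [lorevi], with a stem-final [b] ~ [v] alternation.
Compare 'name', with invariant [v] in [roʒev] and [roʒevi]: an analysis with underlying /v/ and a rule producing [b] in isolation would wrongly predict alternation here too.
So /b/ is underlying, and a rule of intervocalic spirantization — voiced stops become fricatives between vowels — gives [v].
From [moŋub] the stem 'flower' is /moŋub/; between vowels this yields [moŋuvi].

[moŋuvi]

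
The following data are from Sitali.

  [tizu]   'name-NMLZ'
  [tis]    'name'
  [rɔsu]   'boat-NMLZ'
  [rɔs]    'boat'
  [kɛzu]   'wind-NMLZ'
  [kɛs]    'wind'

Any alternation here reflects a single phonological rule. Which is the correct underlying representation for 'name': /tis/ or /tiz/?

/tiz/

'name' shows [z] ~ [s] at the end of the stem ([tizu] vs [tis]).
The stem 'boat' ([rɔsu], [rɔs]) shows [s] unchanged in both environments, so [s] cannot be basic with [z] derived before the NMLZ suffix.
Therefore /z/ is basic and [s] is derived by word-final obstruent devoicing (voiced obstruents become voiceless word-finally).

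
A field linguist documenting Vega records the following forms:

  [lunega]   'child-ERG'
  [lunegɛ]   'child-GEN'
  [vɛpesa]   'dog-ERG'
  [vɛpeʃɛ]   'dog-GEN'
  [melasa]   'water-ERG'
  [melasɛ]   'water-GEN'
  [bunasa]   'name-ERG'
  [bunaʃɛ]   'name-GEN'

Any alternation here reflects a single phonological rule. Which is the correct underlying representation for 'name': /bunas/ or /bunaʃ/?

In [bunasa] and [bunaʃɛ] the final segment of 'name' alternates: [s] ~ [ʃ].
But 'water' keeps [s] in both environments ([melasa], [melasɛ]), so there is no rule changing /s/ to [ʃ] before the GEN suffix.
So /ʃ/ is underlying, and a rule of depalatalization — palato-alveolar /ʃ/ becomes [s] when no front vowel follows — gives [s].

/bunaʃ/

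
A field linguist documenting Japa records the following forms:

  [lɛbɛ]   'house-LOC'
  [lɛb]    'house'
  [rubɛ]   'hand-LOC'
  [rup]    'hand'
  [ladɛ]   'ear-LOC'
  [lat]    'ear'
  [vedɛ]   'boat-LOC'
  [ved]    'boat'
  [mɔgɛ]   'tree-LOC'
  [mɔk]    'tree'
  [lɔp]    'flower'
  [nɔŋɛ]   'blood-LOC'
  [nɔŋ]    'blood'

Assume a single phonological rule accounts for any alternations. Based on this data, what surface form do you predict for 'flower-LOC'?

'hand' shows [b] ~ [p] at the end of the stem ([rubɛ] vs [rup]).
If /b/ were underlying and a rule turned it into [p] in isolation, 'house' would also alternate; but it has [b] in both [lɛbɛ] and [lɛb].
Therefore /p/ is basic and [b] is derived by intervocalic voicing (voiceless stops become voiced between vowels).
The one attested form of 'flower', [lɔp], shows underlying /lɔp/. Applying the same rule between vowels gives [lɔbɛ].

[lɔbɛ]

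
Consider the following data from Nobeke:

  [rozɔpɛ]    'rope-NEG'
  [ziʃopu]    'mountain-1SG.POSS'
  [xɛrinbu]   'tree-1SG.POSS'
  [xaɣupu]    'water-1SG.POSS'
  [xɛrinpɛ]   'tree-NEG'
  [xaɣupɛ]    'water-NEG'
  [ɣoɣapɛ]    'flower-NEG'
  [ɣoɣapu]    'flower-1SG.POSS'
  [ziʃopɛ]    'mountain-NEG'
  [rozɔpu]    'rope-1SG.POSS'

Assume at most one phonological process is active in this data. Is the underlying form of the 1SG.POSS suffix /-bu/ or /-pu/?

/-bu/

The 1SG.POSS morpheme has two allomorphs, [-bu] and [-pu].
The NEG suffix, which begins with [p], is invariant after every stem; so [p] is not altered by any rule here.
So the underlying form is /-bu/, and voiced stops become voiceless after a vowel.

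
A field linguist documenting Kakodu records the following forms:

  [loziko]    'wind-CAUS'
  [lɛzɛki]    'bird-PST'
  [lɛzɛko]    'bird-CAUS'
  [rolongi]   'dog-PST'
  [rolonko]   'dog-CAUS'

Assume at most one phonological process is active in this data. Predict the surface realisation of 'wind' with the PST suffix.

[loziki]

The PST morpheme has two allomorphs, [-gi] and [-ki].
The CAUS suffix, which begins with [k], is invariant after every stem; so [k] is not altered by any rule here.
So the underlying form is /-gi/, and voiced stops become voiceless after a vowel.
After 'wind', which ends in a vowel, the suffix surfaces as [-ki], giving [loziki].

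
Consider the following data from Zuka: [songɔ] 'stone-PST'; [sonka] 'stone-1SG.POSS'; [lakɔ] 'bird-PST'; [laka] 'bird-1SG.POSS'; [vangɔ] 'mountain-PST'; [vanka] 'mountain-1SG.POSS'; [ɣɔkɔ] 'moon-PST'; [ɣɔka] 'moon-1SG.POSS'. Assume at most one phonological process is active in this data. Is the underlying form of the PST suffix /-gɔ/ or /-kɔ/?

/-gɔ/

The PST suffix surfaces as [-gɔ] and [-kɔ], depending on the final segment of the stem.
The 1SG.POSS suffix, which begins with [k], is invariant after every stem; so [k] is not altered by any rule here.
The PST suffix is therefore /-gɔ/ underlyingly, with post-vocalic devoicing: voiced stops become voiceless after a vowel.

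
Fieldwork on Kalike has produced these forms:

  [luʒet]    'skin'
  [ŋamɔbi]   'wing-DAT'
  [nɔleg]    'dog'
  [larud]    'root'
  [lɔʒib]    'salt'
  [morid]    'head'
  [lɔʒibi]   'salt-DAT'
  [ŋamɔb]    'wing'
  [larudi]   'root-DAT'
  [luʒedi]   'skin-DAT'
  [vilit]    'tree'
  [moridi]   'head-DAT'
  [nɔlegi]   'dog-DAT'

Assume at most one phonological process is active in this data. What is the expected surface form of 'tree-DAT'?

[vilidi]

'skin' shows [t] ~ [d] at the end of the stem ([luʒet] vs [luʒedi]).
If /d/ were underlying and a rule turned it into [t] in isolation, 'head' would also alternate; but it has [d] in both [morid] and [moridi].
Therefore /t/ is basic and [d] is derived by intervocalic voicing (voiceless stops become voiced between vowels).
The one attested form of 'tree', [vilit], shows underlying /vilit/. Applying the same rule between vowels gives [vilidi].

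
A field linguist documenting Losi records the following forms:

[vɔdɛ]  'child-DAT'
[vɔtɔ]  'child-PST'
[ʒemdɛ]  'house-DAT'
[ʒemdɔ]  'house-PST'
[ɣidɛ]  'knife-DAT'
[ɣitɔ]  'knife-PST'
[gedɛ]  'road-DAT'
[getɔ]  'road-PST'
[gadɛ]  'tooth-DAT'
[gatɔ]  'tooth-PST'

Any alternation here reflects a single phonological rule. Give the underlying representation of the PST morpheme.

The PST suffix surfaces as [-dɔ] and [-tɔ], depending on the final segment of the stem.
The DAT suffix, which begins with [d], is invariant after every stem; so [d] is not altered by any rule here.
So the underlying form is /-tɔ/, and voiceless stops become voiced after a nasal.

/-tɔ/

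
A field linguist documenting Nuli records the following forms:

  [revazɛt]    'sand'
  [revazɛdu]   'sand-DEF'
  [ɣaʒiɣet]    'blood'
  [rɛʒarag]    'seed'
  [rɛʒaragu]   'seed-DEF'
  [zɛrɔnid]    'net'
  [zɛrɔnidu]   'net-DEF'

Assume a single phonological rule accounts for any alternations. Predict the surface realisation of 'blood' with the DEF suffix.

The root 'sand' surfaces as [revazɛt] and [revazɛdu], with a stem-final [t] ~ [d] alternation.
The stem 'net' ([zɛrɔnid], [zɛrɔnidu]) shows [d] unchanged in both environments, so [d] cannot be basic with [t] derived in isolation.
Therefore /t/ is basic and [d] is derived by intervocalic voicing (voiceless stops become voiced between vowels).
The one attested form of 'blood', [ɣaʒiɣet], shows underlying /ɣaʒiɣet/. Applying the same rule between vowels gives [ɣaʒiɣedu].

[ɣaʒiɣedu]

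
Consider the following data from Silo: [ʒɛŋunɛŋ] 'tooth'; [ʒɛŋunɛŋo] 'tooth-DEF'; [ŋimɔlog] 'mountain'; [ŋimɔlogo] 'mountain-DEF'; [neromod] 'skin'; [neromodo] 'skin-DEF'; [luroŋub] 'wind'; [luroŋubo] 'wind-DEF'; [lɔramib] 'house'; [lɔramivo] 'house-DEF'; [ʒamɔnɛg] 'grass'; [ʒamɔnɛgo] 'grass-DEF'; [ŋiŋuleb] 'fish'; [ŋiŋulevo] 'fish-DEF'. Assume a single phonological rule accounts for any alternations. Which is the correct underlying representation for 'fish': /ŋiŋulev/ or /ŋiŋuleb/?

The stem for 'fish' ends in [b] in [ŋiŋuleb] but [v] in [ŋiŋulevo].
Compare 'wind', with invariant [b] in [luroŋub] and [luroŋubo]: an analysis with underlying /b/ and a rule producing [v] before the DEF suffix would wrongly predict alternation here too.
So /v/ is underlying, and a rule of word-final hardening — voiced fricatives become stops word-finally — gives [b].

/ŋiŋulev/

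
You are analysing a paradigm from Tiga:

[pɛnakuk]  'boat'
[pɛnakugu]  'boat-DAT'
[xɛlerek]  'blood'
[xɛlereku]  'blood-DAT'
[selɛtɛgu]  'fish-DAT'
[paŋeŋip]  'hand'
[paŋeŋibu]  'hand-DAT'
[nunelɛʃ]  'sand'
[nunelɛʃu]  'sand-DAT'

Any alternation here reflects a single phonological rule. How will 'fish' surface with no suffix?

The stem for 'boat' ends in [k] in [pɛnakuk] but [g] in [pɛnakugu].
Compare 'blood', with invariant [k] in [xɛlerek] and [xɛlereku]: an analysis with underlying /k/ and a rule producing [g] before the DAT suffix would wrongly predict alternation here too.
So /g/ is underlying, and a rule of word-final obstruent devoicing — voiced obstruents become voiceless word-finally — gives [k].
From [selɛtɛgu] the stem 'fish' is /selɛtɛg/; word-finally this yields [selɛtɛk].

[selɛtɛk]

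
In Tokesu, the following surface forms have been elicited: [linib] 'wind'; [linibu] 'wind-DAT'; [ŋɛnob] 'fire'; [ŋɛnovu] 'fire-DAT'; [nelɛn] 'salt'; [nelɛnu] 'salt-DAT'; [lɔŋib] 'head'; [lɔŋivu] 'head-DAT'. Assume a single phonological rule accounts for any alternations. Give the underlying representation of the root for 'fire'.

The stem for 'fire' ends in [b] in [ŋɛnob] but [v] in [ŋɛnovu].
Compare 'wind', with invariant [b] in [linib] and [linibu]: an analysis with underlying /b/ and a rule producing [v] before the DAT suffix would wrongly predict alternation here too.
Therefore /v/ is basic and [b] is derived by word-final hardening (voiced fricatives become stops word-finally).
Hence 'fire' is /ŋɛnov/ underlyingly.

/ŋɛnov/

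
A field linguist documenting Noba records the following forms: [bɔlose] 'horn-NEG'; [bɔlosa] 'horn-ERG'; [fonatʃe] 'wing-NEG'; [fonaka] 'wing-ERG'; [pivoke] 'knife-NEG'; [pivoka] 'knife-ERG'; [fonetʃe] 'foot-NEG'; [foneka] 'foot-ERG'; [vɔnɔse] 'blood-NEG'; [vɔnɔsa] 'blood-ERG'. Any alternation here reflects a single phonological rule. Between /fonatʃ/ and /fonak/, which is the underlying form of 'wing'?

/fonatʃ/

The root 'wing' surfaces as [fonatʃe] and [fonaka], with a stem-final [tʃ] ~ [k] alternation.
Compare 'knife', with invariant [k] in [pivoke] and [pivoka]: an analysis with underlying /k/ and a rule producing [tʃ] before the NEG suffix would wrongly predict alternation here too.
So /tʃ/ is underlying, and a rule of depalatalization — palato-alveolar /tʃ/ becomes [k] when no front vowel follows — gives [k].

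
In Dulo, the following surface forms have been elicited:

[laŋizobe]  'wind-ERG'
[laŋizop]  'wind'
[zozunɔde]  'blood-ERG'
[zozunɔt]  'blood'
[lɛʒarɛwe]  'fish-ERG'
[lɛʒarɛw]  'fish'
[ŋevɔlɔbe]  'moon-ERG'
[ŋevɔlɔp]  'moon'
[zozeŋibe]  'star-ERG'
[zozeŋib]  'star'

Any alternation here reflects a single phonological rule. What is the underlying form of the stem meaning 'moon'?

The root 'moon' surfaces as [ŋevɔlɔbe] and [ŋevɔlɔp], with a stem-final [b] ~ [p] alternation.
Compare 'star', with invariant [b] in [zozeŋibe] and [zozeŋib]: an analysis with underlying /b/ and a rule producing [p] in isolation would wrongly predict alternation here too.
The alternation reflects intervocalic voicing: voiceless stops become voiced between vowels. /p/ is underlying.
Hence 'moon' is /ŋevɔlɔp/ underlyingly.

/ŋevɔlɔp/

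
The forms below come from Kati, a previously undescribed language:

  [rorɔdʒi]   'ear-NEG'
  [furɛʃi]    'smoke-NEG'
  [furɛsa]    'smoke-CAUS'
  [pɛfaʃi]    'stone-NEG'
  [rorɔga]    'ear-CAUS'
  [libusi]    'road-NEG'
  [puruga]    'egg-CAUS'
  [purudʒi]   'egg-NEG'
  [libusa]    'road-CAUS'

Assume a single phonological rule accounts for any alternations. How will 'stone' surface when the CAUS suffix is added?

[pɛfasa]

In [furɛsa] and [furɛʃi] the final segment of 'smoke' alternates: [s] ~ [ʃ].
But 'road' keeps [s] in both environments ([libusa], [libusi]), so there is no rule changing /s/ to [ʃ] before the NEG suffix.
So /ʃ/ is underlying, and a rule of depalatalization — palato-alveolar /dʒ/ and /ʃ/ become [g] and [s] when no front vowel follows — gives [s].
The one attested form of 'stone', [pɛfaʃi], shows underlying /pɛfaʃ/. Applying the same rule when no front vowel follows gives [pɛfasa].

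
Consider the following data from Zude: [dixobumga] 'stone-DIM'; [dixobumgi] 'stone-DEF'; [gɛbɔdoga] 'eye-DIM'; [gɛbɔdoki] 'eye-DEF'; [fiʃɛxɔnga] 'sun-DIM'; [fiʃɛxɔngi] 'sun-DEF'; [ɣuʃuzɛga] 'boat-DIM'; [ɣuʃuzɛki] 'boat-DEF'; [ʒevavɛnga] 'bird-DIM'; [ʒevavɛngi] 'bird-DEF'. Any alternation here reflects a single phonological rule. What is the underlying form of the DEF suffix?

/-ki/

The DEF suffix surfaces as [-gi] and [-ki], depending on the final segment of the stem.
The DIM suffix, which begins with [g], is invariant after every stem; so [g] is not altered by any rule here.
The DEF suffix is therefore /-ki/ underlyingly, with post-nasal voicing: voiceless stops become voiced after a nasal.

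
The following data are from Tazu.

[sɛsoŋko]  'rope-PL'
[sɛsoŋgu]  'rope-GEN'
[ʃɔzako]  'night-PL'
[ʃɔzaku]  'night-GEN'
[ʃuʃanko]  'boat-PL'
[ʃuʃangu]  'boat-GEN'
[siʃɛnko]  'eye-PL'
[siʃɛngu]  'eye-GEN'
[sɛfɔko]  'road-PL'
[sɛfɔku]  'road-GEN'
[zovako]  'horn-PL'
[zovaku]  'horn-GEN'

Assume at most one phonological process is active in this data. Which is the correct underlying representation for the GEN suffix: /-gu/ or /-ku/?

The GEN morpheme has two allomorphs, [-gu] and [-ku].
By contrast the PL suffix keeps its initial [k] throughout — that segment must be underlying.
So the underlying form is /-gu/, and voiced stops become voiceless after a vowel.

/-gu/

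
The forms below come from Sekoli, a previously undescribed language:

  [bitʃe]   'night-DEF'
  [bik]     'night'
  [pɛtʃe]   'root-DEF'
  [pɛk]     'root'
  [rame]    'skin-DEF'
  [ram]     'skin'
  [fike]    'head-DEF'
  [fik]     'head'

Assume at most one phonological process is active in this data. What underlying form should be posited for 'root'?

/pɛtʃ/

In [pɛtʃe] and [pɛk] the final segment of 'root' alternates: [tʃ] ~ [k].
If /k/ were underlying and a rule turned it into [tʃ] before the DEF suffix, 'head' would also alternate; but it has [k] in both [fike] and [fik].
Therefore /tʃ/ is basic and [k] is derived by depalatalization (palato-alveolar /tʃ/ becomes [k] when no front vowel follows).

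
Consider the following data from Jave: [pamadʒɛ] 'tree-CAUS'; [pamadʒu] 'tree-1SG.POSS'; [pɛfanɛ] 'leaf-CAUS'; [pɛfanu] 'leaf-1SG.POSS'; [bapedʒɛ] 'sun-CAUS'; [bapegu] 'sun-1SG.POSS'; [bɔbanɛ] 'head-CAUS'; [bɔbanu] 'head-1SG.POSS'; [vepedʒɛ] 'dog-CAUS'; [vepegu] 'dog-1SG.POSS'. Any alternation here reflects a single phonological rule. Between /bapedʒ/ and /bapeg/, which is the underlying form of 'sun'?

The root 'sun' surfaces as [bapedʒɛ] and [bapegu], with a stem-final [dʒ] ~ [g] alternation.
The stem 'tree' ([pamadʒɛ], [pamadʒu]) shows [dʒ] unchanged in both environments, so [dʒ] cannot be basic with [g] derived before the 1SG.POSS suffix.
So /g/ is underlying, and a rule of palatalization before a front vowel — /g/ becomes palato-alveolar [dʒ] before a front vowel — gives [dʒ].

/bapeg/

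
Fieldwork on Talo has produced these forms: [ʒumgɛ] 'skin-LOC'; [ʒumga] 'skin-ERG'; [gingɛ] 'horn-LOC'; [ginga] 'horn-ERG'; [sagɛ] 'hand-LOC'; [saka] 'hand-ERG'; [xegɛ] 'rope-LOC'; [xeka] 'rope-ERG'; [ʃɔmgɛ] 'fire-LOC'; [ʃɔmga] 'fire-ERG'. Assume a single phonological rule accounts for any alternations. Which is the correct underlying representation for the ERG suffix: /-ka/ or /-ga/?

/-ka/

The ERG morpheme has two allomorphs, [-ga] and [-ka].
By contrast the LOC suffix keeps its initial [g] throughout — that segment must be underlying.
The ERG suffix is therefore /-ka/ underlyingly, with post-nasal voicing: voiceless stops become voiced after a nasal.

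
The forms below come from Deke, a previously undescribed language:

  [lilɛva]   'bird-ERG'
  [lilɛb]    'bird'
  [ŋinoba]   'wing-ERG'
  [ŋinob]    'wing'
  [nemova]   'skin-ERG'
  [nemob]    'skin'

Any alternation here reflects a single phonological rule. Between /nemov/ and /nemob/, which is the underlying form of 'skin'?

/nemov/

The stem for 'skin' ends in [v] in [nemova] but [b] in [nemob].
Compare 'wing', with invariant [b] in [ŋinoba] and [ŋinob]: an analysis with underlying /b/ and a rule producing [v] before the ERG suffix would wrongly predict alternation here too.
The alternation reflects word-final hardening: voiced fricatives become stops word-finally. /v/ is underlying.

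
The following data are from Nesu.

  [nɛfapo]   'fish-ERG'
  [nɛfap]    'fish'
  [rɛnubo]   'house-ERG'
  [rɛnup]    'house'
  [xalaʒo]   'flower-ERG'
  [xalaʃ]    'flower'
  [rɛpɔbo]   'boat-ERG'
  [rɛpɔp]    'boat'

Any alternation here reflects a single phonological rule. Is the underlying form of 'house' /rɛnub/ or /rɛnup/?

/rɛnub/

The root 'house' surfaces as [rɛnubo] and [rɛnup], with a stem-final [b] ~ [p] alternation.
But 'fish' keeps [p] in both environments ([nɛfapo], [nɛfap]), so there is no rule changing /p/ to [b] before the ERG suffix.
The underlying segment must be /b/; voiced obstruents become voiceless word-finally, yielding [p] there.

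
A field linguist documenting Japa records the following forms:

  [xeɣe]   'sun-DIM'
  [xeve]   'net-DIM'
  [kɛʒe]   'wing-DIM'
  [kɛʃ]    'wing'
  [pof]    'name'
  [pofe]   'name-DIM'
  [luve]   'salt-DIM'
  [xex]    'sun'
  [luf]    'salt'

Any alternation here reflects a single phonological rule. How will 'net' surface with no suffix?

The stem for 'salt' ends in [f] in [luf] but [v] in [luve].
If /f/ were underlying and a rule turned it into [v] before the DIM suffix, 'name' would also alternate; but it has [f] in both [pof] and [pofe].
So /v/ is underlying, and a rule of word-final obstruent devoicing — voiced obstruents become voiceless word-finally — gives [f].
From [xeve] the stem 'net' is /xev/; word-finally this yields [xef].

[xef]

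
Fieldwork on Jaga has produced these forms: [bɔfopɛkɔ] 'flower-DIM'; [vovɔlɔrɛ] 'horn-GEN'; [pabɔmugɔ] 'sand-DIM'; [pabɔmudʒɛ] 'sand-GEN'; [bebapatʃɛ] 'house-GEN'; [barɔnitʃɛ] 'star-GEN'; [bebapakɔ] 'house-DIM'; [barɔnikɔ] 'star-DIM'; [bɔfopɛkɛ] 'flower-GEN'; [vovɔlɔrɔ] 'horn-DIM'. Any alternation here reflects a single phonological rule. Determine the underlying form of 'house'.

'house' shows [k] ~ [tʃ] at the end of the stem ([bebapakɔ] vs [bebapatʃɛ]).
The stem 'flower' ([bɔfopɛkɔ], [bɔfopɛkɛ]) shows [k] unchanged in both environments, so [k] cannot be basic with [tʃ] derived before the GEN suffix.
The underlying segment must be /tʃ/; palato-alveolar /tʃ/ and /dʒ/ become [k] and [g] when no front vowel follows, yielding [k] there.
Hence 'house' is /bebapatʃ/ underlyingly.

/bebapatʃ/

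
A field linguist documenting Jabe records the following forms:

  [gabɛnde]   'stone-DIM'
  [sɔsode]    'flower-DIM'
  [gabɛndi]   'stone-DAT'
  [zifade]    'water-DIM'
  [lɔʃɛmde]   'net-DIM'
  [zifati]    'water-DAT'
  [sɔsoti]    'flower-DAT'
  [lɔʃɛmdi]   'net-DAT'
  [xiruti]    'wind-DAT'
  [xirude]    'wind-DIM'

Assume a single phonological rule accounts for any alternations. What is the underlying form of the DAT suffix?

/-ti/

The DAT suffix surfaces as [-di] and [-ti], depending on the final segment of the stem.
By contrast the DIM suffix keeps its initial [d] throughout — that segment must be underlying.
So the underlying form is /-ti/, and voiceless stops become voiced after a nasal.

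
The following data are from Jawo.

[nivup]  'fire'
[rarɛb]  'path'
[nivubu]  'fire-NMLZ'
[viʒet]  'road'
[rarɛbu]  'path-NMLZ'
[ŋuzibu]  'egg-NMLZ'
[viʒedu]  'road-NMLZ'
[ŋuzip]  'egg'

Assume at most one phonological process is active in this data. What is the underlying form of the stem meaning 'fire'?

/nivup/

The root 'fire' surfaces as [nivubu] and [nivup], with a stem-final [b] ~ [p] alternation.
But 'path' keeps [b] in both environments ([rarɛbu], [rarɛb]), so there is no rule changing /b/ to [p] in isolation.
Therefore /p/ is basic and [b] is derived by intervocalic voicing (voiceless stops become voiced between vowels).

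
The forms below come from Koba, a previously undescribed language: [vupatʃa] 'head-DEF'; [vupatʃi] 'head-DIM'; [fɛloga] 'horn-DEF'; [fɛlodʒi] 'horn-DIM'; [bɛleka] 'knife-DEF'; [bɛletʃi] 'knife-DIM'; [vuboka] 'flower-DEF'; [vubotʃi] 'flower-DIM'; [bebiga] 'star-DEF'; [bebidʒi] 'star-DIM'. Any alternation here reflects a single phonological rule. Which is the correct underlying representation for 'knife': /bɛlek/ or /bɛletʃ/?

/bɛlek/

The root 'knife' surfaces as [bɛleka] and [bɛletʃi], with a stem-final [k] ~ [tʃ] alternation.
Compare 'head', with invariant [tʃ] in [vupatʃa] and [vupatʃi]: an analysis with underlying /tʃ/ and a rule producing [k] before the DEF suffix would wrongly predict alternation here too.
The underlying segment must be /k/; /k/ and /g/ become palato-alveolar [tʃ] and [dʒ] before a front vowel, yielding [tʃ] there.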